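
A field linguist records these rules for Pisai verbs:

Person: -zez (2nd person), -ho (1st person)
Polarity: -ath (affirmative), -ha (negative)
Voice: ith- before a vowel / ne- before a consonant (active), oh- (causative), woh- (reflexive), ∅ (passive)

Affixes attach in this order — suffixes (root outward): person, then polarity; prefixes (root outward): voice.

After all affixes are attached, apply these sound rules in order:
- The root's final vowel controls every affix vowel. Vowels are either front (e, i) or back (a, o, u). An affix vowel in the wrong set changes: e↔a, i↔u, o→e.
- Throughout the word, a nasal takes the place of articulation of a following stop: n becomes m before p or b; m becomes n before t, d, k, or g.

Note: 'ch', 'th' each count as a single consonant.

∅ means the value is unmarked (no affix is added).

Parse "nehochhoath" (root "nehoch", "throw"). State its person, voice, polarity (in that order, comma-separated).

1st person, passive, affirmative

Segment: nehoch-ho-ath.
person: -ho → 1st person.
voice: ∅ → passive.
polarity: -ath → affirmative.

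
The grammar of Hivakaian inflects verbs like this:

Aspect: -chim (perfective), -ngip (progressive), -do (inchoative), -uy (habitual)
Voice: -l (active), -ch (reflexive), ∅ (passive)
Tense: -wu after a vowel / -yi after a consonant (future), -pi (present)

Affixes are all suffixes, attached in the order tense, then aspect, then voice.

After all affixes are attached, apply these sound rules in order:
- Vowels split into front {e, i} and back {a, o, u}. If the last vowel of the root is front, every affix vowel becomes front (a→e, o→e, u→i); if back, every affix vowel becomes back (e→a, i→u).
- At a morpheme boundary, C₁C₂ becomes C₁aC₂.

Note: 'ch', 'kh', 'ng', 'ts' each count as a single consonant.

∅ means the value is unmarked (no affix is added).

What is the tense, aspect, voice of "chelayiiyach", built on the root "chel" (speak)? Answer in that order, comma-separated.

Segment: chel-yi-uy-ch.
tense: -wu/yi → future.
aspect: -uy → habitual.
voice: -ch → reflexive.

future, habitual, reflexive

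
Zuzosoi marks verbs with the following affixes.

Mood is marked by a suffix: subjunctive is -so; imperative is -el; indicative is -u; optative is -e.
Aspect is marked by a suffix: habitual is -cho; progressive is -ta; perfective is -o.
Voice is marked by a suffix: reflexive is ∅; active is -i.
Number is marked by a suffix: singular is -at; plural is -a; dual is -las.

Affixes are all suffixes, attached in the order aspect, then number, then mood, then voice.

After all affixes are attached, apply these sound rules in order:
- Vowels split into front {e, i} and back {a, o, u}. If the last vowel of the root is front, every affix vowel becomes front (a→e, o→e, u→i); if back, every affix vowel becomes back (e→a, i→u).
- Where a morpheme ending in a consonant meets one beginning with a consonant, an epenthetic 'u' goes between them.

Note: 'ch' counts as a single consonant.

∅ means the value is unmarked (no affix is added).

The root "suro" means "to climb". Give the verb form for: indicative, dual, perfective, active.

Attach aspect perfective -o → suroo.
Attach number dual -las → suroolas.
Attach mood indicative -u → suroolasu.
Attach voice active -i → suroolasui.
Apply vowel harmony: suroolasui → suroolasuu.
Epenthesis: no change.

suroolasuu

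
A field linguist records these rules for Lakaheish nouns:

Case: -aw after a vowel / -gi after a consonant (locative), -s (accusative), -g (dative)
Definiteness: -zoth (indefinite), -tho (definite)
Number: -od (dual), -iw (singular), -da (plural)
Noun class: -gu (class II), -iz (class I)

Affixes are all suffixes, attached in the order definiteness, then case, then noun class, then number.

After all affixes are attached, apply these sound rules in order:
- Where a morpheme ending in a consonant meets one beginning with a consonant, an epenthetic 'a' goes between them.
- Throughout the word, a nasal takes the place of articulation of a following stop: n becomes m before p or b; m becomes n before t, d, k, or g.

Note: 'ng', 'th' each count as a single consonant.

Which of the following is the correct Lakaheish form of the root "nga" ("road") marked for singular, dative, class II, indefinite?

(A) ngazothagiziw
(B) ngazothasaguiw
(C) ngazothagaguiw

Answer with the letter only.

C

Attach definiteness indefinite -zoth → ngazoth.
Attach case dative -g → ngazothg.
Attach noun class class II -gu → ngazothggu.
Attach number singular -iw → ngazothgguiw.
Apply epenthesis: ngazothgguiw → ngazothagaguiw.
Nasal assimilation: no change.
So the correct form is ngazothagaguiw, option (C).
(B) ngazothasaguiw is wrong: it uses accusative instead of dative for case.
(A) ngazothagiziw is wrong: it uses class I instead of class II for noun class.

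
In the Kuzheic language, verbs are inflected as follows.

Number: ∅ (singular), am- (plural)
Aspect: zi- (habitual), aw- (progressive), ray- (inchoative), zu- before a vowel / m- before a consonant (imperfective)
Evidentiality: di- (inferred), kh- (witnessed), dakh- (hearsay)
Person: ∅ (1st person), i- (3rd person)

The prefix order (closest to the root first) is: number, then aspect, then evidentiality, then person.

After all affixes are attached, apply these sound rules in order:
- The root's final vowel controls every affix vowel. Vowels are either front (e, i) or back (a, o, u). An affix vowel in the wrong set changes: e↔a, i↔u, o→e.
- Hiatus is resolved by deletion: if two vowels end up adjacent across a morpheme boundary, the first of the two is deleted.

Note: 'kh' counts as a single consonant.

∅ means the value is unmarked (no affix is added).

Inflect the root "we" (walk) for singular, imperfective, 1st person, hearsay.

number = singular: zero marking, form stays we.
Attach aspect imperfective m- (before consonant 'w') → mwe.
Attach evidentiality hearsay dakh- → dakhmwe.
person = 1st person: zero marking, form stays dakhmwe.
Apply vowel harmony: dakhmwe → dekhmwe.
Vowel deletion: no change.

dekhmwe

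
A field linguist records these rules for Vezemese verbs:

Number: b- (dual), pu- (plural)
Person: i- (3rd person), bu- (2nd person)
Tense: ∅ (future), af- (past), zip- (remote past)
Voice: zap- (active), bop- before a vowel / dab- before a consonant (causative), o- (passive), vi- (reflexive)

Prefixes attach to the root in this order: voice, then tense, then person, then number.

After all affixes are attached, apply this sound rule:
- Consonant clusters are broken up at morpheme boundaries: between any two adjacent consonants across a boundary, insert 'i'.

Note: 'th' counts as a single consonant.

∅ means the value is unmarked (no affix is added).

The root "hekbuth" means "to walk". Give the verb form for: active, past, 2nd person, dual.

Attach voice active zap- → zaphekbuth.
Attach tense past af- → afzaphekbuth.
Attach person 2nd person bu- → buafzaphekbuth.
Attach number dual b- → bbuafzaphekbuth.
Apply epenthesis: bbuafzaphekbuth → bibuafizapihekbuth.

bibuafizapihekbuth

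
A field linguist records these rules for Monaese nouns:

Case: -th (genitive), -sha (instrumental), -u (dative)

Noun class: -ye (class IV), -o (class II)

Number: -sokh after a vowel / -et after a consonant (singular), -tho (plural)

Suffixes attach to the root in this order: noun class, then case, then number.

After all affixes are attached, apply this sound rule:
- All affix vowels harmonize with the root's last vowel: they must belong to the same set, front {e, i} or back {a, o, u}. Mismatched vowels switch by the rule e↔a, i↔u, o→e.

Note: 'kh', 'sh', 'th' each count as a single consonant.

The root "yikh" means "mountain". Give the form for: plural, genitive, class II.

Attach noun class class II -o → yikho.
Attach case genitive -th → yikhoth.
Attach number plural -tho → yikhoththo.
Apply vowel harmony: yikhoththo → yikheththe.

yikheththe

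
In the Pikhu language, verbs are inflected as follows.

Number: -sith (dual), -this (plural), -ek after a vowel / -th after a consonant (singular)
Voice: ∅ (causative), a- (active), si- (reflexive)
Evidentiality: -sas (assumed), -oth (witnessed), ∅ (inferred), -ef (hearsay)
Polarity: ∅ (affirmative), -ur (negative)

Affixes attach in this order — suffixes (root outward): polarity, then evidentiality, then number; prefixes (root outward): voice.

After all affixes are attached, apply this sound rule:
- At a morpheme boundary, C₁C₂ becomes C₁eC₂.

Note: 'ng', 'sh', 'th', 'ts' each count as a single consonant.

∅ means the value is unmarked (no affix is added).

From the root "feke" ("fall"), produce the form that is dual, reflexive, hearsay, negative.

sifekeurefesith

Attach polarity negative -ur → fekeur.
Attach voice reflexive si- → sifekeur.
Attach evidentiality hearsay -ef → sifekeuref.
Attach number dual -sith → sifekeurefsith.
Apply epenthesis: sifekeurefsith → sifekeurefesith.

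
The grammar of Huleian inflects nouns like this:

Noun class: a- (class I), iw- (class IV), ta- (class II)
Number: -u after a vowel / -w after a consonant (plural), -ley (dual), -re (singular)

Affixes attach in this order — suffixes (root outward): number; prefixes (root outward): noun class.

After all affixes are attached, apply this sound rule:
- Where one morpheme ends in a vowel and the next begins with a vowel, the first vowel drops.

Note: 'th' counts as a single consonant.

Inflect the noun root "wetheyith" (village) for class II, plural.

Attach noun class class II ta- → tawetheyith.
Attach number plural -w (after consonant 'th') → tawetheyithw.
Vowel deletion: no change.

tawetheyithw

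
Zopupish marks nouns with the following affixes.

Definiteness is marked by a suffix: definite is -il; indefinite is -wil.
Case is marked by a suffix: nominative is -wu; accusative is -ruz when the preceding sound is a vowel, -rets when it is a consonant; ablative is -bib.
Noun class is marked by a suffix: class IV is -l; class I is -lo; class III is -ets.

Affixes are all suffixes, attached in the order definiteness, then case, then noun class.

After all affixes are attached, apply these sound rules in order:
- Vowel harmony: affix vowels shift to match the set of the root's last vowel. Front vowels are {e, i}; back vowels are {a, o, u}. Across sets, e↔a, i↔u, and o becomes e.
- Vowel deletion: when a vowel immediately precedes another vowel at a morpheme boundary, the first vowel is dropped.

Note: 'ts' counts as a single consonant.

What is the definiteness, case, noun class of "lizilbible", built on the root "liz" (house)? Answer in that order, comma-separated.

definite, ablative, class I

Segment: liz-il-bib-lo.
definiteness: -il → definite.
case: -bib → ablative.
noun class: -lo → class I.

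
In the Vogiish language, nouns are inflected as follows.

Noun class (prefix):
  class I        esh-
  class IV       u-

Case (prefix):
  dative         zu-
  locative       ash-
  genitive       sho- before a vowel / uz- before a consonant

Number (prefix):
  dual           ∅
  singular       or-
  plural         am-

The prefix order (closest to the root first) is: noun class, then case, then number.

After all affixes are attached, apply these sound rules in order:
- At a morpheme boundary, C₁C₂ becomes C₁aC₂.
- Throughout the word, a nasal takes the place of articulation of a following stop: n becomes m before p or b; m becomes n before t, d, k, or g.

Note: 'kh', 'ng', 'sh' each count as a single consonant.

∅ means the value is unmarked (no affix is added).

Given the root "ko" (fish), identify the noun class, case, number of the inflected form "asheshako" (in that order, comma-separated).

Segment: ash-esh-ko.
noun class: esh- → class I.
case: ash- → locative.
number: ∅ → dual.

class I, locative, dual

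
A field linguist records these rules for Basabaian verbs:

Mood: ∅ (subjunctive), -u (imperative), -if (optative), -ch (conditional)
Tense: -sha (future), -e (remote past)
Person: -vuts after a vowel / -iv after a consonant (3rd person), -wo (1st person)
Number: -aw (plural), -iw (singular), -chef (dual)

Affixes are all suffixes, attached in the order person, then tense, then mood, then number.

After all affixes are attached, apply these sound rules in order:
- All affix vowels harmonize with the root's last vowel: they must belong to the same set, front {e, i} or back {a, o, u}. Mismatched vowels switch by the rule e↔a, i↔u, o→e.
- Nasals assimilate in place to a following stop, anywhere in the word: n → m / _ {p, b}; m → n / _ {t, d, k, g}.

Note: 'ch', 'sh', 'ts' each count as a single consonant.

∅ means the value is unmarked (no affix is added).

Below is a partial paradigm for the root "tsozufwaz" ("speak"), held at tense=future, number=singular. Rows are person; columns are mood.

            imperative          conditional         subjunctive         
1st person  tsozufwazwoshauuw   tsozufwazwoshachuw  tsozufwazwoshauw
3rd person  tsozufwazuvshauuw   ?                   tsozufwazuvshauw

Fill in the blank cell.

Attach person 3rd person -iv (after consonant 'z') → tsozufwaziv.
Attach tense future -sha → tsozufwazivsha.
Attach mood conditional -ch → tsozufwazivshach.
Attach number singular -iw → tsozufwazivshachiw.
Apply vowel harmony: tsozufwazivshachiw → tsozufwazuvshachuw.
Nasal assimilation: no change.

tsozufwazuvshachuw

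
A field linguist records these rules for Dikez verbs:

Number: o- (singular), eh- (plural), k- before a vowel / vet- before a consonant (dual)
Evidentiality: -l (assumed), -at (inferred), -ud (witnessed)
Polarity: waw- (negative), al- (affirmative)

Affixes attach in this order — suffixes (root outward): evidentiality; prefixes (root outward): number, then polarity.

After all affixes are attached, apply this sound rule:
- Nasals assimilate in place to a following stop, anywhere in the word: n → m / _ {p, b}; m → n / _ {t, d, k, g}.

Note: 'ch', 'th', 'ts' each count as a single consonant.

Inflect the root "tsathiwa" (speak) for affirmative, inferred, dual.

alvettsathiwaat

Attach evidentiality inferred -at → tsathiwaat.
Attach number dual vet- (before consonant 'ts') → vettsathiwaat.
Attach polarity affirmative al- → alvettsathiwaat.
Nasal assimilation: no change.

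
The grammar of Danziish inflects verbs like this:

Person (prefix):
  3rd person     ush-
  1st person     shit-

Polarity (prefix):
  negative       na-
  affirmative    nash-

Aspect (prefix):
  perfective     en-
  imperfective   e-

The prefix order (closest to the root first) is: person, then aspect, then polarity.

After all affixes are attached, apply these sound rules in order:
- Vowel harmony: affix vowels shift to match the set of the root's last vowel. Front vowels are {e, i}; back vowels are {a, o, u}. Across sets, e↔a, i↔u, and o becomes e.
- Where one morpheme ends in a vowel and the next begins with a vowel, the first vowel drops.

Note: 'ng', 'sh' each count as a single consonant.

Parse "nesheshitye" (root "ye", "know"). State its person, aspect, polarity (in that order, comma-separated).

Segment: nash-e-shit-ye.
person: shit- → 1st person.
aspect: e- → imperfective.
polarity: nash- → affirmative.

1st person, imperfective, affirmative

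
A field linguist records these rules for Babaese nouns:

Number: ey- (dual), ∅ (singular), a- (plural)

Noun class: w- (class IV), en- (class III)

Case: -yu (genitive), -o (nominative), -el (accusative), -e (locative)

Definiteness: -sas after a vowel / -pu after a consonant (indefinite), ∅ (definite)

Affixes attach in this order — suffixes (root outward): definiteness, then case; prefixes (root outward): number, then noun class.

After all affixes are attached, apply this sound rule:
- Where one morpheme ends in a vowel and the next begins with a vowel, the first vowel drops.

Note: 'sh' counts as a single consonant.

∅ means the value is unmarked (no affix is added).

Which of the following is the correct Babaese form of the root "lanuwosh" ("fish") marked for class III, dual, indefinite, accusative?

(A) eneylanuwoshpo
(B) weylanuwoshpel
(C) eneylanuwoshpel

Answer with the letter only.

Attach definiteness indefinite -pu (after consonant 'sh') → lanuwoshpu.
Attach number dual ey- → eylanuwoshpu.
Attach case accusative -el → eylanuwoshpuel.
Attach noun class class III en- → eneylanuwoshpuel.
Apply vowel deletion: eneylanuwoshpuel → eneylanuwoshpel.
So the correct form is eneylanuwoshpel, option (C).
(B) weylanuwoshpel is wrong: it uses class IV instead of class III for noun class.
(A) eneylanuwoshpo is wrong: it uses nominative instead of accusative for case.

C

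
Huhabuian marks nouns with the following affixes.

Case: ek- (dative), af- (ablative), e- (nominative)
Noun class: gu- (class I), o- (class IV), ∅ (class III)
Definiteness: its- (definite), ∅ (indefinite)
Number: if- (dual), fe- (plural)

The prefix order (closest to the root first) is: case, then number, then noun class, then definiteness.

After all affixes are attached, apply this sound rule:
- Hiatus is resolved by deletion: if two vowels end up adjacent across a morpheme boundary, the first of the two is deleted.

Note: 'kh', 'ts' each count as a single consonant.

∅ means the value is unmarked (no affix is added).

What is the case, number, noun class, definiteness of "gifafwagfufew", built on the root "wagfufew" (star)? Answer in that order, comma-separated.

Segment: gu-if-af-wagfufew.
case: af- → ablative.
number: if- → dual.
noun class: gu- → class I.
definiteness: ∅ → indefinite.

ablative, dual, class I, indefinite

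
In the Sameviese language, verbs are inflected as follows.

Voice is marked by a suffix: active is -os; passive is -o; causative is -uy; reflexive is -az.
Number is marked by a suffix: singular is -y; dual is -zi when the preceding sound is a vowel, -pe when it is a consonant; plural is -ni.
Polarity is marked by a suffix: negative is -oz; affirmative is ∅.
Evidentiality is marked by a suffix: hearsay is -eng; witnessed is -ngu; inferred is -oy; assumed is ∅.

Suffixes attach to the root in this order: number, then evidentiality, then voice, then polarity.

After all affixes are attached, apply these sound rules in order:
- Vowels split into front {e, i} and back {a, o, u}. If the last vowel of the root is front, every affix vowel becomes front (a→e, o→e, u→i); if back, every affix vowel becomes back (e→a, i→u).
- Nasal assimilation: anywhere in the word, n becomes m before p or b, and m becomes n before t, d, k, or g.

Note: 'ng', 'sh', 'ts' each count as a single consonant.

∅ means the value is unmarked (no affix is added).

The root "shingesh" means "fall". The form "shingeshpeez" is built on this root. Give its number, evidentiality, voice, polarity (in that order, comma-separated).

Segment: shingesh-pe-az.
number: -zi/pe → dual.
evidentiality: ∅ → assumed.
voice: -az → reflexive.
polarity: ∅ → affirmative.

dual, assumed, reflexive, affirmative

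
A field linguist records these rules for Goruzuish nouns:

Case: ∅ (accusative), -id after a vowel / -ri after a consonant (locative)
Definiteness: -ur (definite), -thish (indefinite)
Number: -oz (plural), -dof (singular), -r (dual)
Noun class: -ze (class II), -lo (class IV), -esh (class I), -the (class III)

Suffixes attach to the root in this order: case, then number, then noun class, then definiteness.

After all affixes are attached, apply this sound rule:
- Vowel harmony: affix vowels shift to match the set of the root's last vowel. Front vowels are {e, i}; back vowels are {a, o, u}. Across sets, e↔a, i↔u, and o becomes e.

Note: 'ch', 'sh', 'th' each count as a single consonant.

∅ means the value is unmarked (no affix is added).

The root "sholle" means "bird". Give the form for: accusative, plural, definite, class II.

sholleezzeir

case = accusative: zero marking, form stays sholle.
Attach number plural -oz → sholleoz.
Attach noun class class II -ze → sholleozze.
Attach definiteness definite -ur → sholleozzeur.
Apply vowel harmony: sholleozzeur → sholleezzeir.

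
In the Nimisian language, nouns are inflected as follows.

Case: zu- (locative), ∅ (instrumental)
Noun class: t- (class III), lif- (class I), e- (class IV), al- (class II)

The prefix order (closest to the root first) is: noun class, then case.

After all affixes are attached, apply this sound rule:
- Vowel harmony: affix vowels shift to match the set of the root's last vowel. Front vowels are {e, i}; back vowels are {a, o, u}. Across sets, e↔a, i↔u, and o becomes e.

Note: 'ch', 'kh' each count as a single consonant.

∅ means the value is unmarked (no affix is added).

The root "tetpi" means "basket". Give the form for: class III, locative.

zittetpi

Attach noun class class III t- → ttetpi.
Attach case locative zu- → zuttetpi.
Apply vowel harmony: zuttetpi → zittetpi.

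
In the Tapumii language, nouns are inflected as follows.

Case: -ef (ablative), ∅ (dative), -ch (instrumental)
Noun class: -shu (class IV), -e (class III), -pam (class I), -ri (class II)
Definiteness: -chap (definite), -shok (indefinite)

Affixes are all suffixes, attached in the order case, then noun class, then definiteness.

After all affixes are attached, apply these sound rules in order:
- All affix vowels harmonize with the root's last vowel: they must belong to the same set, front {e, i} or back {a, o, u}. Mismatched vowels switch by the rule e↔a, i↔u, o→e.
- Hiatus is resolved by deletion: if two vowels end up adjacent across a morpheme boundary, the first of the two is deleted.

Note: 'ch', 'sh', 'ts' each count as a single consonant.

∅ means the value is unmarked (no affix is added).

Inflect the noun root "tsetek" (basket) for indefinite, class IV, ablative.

tsetekefshishek

Attach case ablative -ef → tsetekef.
Attach noun class class IV -shu → tsetekefshu.
Attach definiteness indefinite -shok → tsetekefshushok.
Apply vowel harmony: tsetekefshushok → tsetekefshishek.
Vowel deletion: no change.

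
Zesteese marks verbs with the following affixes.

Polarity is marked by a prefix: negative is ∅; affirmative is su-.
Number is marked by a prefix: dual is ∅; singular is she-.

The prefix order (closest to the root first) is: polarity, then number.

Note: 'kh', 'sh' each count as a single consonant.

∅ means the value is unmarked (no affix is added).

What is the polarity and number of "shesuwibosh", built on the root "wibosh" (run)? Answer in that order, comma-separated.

affirmative, singular

Segment: she-su-wibosh.
polarity: su- → affirmative.
number: she- → singular.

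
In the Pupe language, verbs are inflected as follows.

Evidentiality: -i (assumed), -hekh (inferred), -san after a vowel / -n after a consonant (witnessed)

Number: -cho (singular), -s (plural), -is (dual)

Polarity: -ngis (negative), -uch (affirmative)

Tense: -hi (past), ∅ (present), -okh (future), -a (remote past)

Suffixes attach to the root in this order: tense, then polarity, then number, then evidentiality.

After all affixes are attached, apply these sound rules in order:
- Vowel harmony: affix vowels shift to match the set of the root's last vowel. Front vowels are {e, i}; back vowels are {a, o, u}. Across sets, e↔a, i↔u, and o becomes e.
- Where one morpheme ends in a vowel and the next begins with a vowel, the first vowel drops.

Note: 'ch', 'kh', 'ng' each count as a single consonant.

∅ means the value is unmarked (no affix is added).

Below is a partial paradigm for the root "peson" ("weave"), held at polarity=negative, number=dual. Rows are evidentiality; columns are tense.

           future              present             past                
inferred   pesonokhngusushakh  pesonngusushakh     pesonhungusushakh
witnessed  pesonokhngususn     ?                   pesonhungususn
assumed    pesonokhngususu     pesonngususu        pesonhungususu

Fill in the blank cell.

pesonngususn

tense = present: zero marking, form stays peson.
Attach polarity negative -ngis → pesonngis.
Attach number dual -is → pesonngisis.
Attach evidentiality witnessed -n (after consonant 's') → pesonngisisn.
Apply vowel harmony: pesonngisisn → pesonngususn.
Vowel deletion: no change.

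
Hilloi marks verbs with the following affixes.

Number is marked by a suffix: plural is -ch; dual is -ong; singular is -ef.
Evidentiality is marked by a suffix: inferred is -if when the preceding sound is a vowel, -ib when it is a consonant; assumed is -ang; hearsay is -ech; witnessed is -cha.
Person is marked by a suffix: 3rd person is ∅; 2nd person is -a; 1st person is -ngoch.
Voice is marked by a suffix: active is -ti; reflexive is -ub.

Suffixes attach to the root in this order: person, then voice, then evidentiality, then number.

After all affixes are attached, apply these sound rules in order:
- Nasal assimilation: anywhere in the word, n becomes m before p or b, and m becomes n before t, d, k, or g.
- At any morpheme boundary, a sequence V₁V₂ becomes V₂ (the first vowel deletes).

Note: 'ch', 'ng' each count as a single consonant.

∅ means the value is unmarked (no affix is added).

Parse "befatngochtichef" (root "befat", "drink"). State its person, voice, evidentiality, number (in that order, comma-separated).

1st person, active, witnessed, singular

Segment: befat-ngoch-ti-cha-ef.
person: -ngoch → 1st person.
voice: -ti → active.
evidentiality: -cha → witnessed.
number: -ef → singular.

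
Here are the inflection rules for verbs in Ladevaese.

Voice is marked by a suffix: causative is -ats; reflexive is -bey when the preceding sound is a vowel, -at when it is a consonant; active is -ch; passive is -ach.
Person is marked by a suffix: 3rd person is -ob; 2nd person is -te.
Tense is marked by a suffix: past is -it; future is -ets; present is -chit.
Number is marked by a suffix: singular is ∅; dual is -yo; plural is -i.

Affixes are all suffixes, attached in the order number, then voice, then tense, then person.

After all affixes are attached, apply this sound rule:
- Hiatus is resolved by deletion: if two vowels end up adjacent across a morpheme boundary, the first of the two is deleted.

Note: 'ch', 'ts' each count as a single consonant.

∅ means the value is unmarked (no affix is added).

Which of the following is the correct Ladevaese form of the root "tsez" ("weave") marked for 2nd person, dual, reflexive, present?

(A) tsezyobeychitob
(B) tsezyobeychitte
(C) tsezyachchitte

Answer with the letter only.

Attach number dual -yo → tsezyo.
Attach voice reflexive -bey (after vowel 'o') → tsezyobey.
Attach tense present -chit → tsezyobeychit.
Attach person 2nd person -te → tsezyobeychitte.
Vowel deletion: no change.
So the correct form is tsezyobeychitte, option (B).
(C) tsezyachchitte is wrong: it uses passive instead of reflexive for voice.
(A) tsezyobeychitob is wrong: it uses 3rd person instead of 2nd person for person.

B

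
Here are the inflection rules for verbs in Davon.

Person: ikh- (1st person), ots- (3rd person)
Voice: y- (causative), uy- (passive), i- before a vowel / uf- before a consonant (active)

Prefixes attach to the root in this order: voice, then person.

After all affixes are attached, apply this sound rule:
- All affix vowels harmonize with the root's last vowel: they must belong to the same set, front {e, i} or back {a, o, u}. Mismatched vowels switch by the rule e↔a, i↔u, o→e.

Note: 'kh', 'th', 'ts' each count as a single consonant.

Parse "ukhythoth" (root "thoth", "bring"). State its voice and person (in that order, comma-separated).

causative, 1st person

Segment: ikh-y-thoth.
voice: y- → causative.
person: ikh- → 1st person.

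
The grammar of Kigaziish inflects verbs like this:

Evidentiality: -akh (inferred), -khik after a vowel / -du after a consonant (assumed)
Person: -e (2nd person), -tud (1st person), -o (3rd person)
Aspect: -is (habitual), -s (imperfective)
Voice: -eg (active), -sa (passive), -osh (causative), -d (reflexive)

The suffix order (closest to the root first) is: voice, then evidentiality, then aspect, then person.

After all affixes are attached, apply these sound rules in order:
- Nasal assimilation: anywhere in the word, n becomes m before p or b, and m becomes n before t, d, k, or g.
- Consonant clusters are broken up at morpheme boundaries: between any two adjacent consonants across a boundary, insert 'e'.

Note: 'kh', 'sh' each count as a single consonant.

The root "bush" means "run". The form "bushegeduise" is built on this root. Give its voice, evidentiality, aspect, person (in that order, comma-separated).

active, assumed, habitual, 2nd person

Segment: bush-eg-du-is-e.
voice: -eg → active.
evidentiality: -khik/du → assumed.
aspect: -is → habitual.
person: -e → 2nd person.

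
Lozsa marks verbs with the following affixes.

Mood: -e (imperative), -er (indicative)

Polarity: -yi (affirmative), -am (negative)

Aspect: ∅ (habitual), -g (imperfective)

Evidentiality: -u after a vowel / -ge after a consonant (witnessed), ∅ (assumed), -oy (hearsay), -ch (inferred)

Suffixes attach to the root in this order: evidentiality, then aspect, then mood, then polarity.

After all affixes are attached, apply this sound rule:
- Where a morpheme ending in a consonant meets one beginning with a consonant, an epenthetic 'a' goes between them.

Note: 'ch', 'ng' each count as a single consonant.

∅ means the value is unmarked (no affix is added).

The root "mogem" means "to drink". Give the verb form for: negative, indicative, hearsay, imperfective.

Attach evidentiality hearsay -oy → mogemoy.
Attach aspect imperfective -g → mogemoyg.
Attach mood indicative -er → mogemoyger.
Attach polarity negative -am → mogemoygeram.
Apply epenthesis: mogemoygeram → mogemoyageram.

mogemoyageram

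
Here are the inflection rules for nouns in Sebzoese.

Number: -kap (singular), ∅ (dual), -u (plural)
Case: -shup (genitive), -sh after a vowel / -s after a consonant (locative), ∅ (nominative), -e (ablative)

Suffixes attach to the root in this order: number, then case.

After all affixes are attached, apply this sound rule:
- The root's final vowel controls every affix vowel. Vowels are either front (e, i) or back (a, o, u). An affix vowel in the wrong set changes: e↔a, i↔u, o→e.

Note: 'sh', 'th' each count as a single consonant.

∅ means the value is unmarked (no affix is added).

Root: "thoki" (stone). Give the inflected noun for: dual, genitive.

number = dual: zero marking, form stays thoki.
Attach case genitive -shup → thokishup.
Apply vowel harmony: thokishup → thokiship.

thokiship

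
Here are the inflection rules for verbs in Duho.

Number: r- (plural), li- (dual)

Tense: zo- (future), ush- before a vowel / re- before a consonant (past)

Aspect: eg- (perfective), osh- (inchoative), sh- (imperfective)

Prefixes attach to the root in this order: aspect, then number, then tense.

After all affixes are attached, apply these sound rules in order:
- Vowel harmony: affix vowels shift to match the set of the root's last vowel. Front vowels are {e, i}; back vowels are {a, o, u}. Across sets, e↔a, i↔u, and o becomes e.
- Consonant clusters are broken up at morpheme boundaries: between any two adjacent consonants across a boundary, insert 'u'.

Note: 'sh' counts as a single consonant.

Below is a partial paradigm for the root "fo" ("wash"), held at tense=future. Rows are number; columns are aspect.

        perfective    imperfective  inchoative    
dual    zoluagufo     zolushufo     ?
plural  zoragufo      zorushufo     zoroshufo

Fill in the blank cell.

zoluoshufo

Attach aspect inchoative osh- → oshfo.
Attach number dual li- → lioshfo.
Attach tense future zo- → zolioshfo.
Apply vowel harmony: zolioshfo → zoluoshfo.
Apply epenthesis: zoluoshfo → zoluoshufo.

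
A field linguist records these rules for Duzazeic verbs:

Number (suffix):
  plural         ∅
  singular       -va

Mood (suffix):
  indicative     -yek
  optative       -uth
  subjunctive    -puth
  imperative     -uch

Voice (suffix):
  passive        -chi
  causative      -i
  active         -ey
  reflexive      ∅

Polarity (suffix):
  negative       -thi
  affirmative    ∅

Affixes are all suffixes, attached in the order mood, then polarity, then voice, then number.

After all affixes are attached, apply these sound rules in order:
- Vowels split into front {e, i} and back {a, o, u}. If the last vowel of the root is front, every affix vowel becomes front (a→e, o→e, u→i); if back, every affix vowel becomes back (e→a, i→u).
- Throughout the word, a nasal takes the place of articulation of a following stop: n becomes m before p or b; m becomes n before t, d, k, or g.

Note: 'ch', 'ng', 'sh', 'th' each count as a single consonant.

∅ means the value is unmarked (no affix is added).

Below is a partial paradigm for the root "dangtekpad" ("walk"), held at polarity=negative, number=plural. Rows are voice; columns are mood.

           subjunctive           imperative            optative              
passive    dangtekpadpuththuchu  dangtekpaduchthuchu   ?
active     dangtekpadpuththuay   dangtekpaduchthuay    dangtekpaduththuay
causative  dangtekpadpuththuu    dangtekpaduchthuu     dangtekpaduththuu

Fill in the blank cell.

dangtekpaduththuchu

Attach mood optative -uth → dangtekpaduth.
Attach polarity negative -thi → dangtekpaduththi.
Attach voice passive -chi → dangtekpaduththichi.
number = plural: zero marking, form stays dangtekpaduththichi.
Apply vowel harmony: dangtekpaduththichi → dangtekpaduththuchu.
Nasal assimilation: no change.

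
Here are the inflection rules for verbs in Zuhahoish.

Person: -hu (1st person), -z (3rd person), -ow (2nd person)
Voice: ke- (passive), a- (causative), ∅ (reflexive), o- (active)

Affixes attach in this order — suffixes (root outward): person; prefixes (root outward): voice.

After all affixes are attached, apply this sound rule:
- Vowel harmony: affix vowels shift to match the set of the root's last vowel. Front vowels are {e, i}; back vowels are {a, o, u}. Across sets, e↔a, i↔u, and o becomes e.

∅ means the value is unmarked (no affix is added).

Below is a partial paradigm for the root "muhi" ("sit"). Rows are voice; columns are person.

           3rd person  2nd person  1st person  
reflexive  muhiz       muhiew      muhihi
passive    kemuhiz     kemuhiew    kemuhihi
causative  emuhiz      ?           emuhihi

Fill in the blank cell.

Attach voice causative a- → amuhi.
Attach person 2nd person -ow → amuhiow.
Apply vowel harmony: amuhiow → emuhiew.

emuhiew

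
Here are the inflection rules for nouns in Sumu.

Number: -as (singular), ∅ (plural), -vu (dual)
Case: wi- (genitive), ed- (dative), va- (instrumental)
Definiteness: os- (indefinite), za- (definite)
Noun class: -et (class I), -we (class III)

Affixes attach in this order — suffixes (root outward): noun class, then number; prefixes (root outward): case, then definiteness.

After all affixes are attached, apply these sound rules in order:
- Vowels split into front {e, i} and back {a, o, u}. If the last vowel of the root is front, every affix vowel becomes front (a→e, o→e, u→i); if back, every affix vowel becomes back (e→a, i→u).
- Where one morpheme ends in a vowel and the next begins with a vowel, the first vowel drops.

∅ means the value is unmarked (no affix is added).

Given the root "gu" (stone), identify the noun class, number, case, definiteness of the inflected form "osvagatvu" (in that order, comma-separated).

Segment: os-va-gu-et-vu.
noun class: -et → class I.
number: -vu → dual.
case: va- → instrumental.
definiteness: os- → indefinite.

class I, dual, instrumental, indefinite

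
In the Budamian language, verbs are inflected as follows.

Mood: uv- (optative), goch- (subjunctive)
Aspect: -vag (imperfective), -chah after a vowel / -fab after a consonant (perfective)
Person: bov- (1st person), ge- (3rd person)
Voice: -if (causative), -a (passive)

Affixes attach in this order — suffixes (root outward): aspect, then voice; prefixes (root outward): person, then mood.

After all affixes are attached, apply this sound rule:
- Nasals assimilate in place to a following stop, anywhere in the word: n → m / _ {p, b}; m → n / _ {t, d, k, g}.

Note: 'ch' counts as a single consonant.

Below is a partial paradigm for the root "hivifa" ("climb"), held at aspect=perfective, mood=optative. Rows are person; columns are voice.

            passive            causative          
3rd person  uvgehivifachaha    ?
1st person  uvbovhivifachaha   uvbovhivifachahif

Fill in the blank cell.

Attach aspect perfective -chah (after vowel 'a') → hivifachah.
Attach person 3rd person ge- → gehivifachah.
Attach voice causative -if → gehivifachahif.
Attach mood optative uv- → uvgehivifachahif.
Nasal assimilation: no change.

uvgehivifachahif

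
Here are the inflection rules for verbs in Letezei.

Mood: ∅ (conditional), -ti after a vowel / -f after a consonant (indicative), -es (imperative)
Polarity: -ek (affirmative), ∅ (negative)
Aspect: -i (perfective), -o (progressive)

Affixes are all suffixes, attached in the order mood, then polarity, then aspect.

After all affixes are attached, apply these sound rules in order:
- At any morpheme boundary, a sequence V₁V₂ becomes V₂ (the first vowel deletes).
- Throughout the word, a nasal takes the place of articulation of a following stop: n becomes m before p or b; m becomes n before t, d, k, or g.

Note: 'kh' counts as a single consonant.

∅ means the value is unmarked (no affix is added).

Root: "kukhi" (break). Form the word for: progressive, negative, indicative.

kukhito

Attach mood indicative -ti (after vowel 'i') → kukhiti.
polarity = negative: zero marking, form stays kukhiti.
Attach aspect progressive -o → kukhitio.
Apply vowel deletion: kukhitio → kukhito.
Nasal assimilation: no change.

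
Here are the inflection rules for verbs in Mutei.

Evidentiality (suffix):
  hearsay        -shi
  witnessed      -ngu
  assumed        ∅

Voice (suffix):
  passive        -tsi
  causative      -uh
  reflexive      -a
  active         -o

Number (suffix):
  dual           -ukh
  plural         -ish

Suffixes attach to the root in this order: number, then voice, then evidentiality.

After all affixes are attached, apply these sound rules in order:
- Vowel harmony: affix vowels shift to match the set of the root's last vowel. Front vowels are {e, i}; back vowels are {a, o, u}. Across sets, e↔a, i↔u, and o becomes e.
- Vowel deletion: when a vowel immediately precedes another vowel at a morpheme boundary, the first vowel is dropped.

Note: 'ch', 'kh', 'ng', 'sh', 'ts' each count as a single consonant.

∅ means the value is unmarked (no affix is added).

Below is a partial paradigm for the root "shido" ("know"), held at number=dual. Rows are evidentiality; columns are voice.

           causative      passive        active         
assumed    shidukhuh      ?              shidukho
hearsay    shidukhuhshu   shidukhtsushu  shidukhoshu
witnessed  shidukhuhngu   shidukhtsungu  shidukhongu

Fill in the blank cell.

Attach number dual -ukh → shidoukh.
Attach voice passive -tsi → shidoukhtsi.
evidentiality = assumed: zero marking, form stays shidoukhtsi.
Apply vowel harmony: shidoukhtsi → shidoukhtsu.
Apply vowel deletion: shidoukhtsu → shidukhtsu.

shidukhtsu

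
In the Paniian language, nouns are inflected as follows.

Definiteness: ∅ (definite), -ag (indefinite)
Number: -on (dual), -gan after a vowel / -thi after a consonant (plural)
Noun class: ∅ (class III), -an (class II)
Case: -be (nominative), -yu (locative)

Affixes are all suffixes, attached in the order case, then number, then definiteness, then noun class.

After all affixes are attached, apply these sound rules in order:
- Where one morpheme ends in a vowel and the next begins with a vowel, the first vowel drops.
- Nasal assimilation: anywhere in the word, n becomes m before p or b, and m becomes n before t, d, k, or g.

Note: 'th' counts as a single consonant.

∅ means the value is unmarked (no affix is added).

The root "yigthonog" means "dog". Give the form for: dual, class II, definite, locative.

yigthonogyonan

Attach case locative -yu → yigthonogyu.
Attach number dual -on → yigthonogyuon.
definiteness = definite: zero marking, form stays yigthonogyuon.
Attach noun class class II -an → yigthonogyuonan.
Apply vowel deletion: yigthonogyuonan → yigthonogyonan.
Nasal assimilation: no change.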